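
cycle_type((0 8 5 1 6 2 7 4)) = 8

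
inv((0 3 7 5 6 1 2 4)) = (0 4 2 1 6 5 7 3)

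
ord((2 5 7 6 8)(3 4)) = 10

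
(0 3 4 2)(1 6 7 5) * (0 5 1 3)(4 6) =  (1 4 2 5 3 6 7)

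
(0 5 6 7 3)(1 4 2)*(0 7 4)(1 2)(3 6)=(0 5 3 7 6 4 1)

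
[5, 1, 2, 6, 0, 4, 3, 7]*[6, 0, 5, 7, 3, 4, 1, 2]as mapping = [0→4, 1→0, 2→5, 3→1, 4→6, 5→3, 6→7, 7→2]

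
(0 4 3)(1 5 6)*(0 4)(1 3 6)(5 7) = (1 7 5)(3 4 6)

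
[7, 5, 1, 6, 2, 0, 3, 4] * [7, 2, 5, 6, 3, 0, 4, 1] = [1, 0, 2, 4, 5, 7, 6, 3]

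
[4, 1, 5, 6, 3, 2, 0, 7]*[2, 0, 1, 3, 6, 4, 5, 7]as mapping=[0→6, 1→0, 2→4, 3→5, 4→3, 5→1, 6→2, 7→7]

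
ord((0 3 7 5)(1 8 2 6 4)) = 20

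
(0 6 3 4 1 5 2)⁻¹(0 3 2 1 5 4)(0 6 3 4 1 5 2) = (0 5 2 1 6 4)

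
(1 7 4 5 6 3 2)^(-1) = (1 2 3 6 5 4 7)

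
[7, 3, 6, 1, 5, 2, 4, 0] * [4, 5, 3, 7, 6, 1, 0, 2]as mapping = [0→2, 1→7, 2→0, 3→5, 4→1, 5→3, 6→6, 7→4]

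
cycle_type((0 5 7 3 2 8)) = 6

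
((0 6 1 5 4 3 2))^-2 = (0 3 5 6 2 4 1)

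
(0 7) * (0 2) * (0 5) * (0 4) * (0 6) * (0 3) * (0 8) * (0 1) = (0 7 2 5 4 6 3 8 1)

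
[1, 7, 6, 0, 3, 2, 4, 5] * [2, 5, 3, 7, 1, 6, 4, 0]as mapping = [0→5, 1→0, 2→4, 3→2, 4→7, 5→3, 6→1, 7→6]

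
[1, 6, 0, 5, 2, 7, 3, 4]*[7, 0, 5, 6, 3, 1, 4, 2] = [0, 4, 7, 1, 5, 2, 6, 3]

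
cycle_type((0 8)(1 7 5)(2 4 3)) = 2.3^2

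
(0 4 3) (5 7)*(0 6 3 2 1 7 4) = (1 7 5 4 2) (3 6) 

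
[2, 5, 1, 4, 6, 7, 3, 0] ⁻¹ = [7, 2, 0, 6, 3, 1, 4, 5] 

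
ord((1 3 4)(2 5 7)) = 3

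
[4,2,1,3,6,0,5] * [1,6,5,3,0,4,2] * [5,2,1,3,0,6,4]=[5,6,4,3,1,2,0]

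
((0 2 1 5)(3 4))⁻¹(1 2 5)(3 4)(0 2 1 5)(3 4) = (0 5 1)(3 4)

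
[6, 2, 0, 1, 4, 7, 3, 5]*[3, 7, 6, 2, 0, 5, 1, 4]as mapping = [0→1, 1→6, 2→3, 3→7, 4→0, 5→4, 6→2, 7→5]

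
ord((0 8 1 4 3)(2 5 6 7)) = 20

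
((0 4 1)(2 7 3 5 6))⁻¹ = (0 1 4)(2 6 5 3 7)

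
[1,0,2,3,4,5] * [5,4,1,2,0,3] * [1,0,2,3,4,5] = [4,5,0,2,1,3]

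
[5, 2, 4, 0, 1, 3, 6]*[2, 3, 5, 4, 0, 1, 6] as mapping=[0→1, 1→5, 2→0, 3→2, 4→3, 5→4, 6→6] 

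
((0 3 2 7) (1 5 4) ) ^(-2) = (0 2) (1 5 4) (3 7) 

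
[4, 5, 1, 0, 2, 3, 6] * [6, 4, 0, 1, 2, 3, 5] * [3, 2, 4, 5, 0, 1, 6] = [4, 5, 0, 6, 3, 2, 1]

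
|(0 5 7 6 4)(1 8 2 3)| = 20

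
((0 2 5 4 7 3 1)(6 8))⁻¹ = (0 1 3 7 4 5 2)(6 8)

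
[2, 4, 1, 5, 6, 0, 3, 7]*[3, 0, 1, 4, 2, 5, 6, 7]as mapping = [0→1, 1→2, 2→0, 3→5, 4→6, 5→3, 6→4, 7→7]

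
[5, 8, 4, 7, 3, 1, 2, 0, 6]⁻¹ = [7, 5, 6, 4, 2, 0, 8, 3, 1]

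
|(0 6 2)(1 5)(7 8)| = 6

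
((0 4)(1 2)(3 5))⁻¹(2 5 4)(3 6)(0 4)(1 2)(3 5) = (0 1 3)(5 6)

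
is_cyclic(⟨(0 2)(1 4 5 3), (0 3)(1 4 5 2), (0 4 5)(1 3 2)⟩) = no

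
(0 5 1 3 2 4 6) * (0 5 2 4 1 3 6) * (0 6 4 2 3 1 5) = (0 3 2 5 1 4 6)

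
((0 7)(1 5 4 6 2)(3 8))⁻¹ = (0 7)(1 2 6 4 5)(3 8)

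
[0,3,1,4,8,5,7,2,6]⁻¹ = [0,2,7,1,3,5,8,6,4]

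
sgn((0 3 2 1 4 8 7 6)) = -1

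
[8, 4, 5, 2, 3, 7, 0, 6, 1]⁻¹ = [6, 8, 3, 4, 1, 2, 7, 5, 0]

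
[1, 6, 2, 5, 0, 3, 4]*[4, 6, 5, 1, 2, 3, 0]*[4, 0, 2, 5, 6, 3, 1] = [1, 4, 3, 5, 6, 0, 2]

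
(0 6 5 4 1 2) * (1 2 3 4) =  (0 6 5 1 3 4 2)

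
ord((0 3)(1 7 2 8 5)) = 10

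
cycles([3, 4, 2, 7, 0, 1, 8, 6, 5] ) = (0 3 7 6 8 5 1 4)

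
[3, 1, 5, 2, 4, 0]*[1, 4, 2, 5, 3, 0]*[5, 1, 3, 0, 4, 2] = [2, 4, 5, 3, 0, 1]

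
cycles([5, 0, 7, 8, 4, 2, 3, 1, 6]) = (0 5 2 7 1)(3 8 6)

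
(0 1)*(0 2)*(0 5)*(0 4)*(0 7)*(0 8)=(0 1 2 5 4 7 8)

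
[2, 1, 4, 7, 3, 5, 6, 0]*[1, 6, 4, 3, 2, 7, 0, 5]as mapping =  [0→4, 1→6, 2→2, 3→5, 4→3, 5→7, 6→0, 7→1]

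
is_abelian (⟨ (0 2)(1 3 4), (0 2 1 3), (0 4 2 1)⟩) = no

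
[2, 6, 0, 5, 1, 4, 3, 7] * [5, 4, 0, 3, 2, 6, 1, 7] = [0, 1, 5, 6, 4, 2, 3, 7]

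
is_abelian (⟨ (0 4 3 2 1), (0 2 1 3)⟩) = no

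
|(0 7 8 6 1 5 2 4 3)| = 9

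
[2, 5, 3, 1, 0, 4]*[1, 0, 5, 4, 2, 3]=[5, 3, 4, 0, 1, 2]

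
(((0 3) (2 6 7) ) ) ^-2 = (2 6 7) 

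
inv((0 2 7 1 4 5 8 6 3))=(0 3 6 8 5 4 1 7 2)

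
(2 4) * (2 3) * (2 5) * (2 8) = (2 4 3 5 8) 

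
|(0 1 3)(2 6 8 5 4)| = 15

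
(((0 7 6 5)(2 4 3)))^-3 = (0 7 6 5)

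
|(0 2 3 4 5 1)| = 6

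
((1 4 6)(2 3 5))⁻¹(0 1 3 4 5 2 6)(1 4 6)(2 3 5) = (0 4 5 6 2 3 1)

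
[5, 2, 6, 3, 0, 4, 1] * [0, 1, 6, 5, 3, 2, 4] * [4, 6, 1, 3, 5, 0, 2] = [1, 2, 5, 0, 4, 3, 6]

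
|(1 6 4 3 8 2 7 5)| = 8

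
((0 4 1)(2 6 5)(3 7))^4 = (0 4 1)(2 6 5)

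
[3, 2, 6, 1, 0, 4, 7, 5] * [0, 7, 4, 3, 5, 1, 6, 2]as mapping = [0→3, 1→4, 2→6, 3→7, 4→0, 5→5, 6→2, 7→1]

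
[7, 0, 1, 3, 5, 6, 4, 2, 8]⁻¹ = [1, 2, 7, 3, 6, 4, 5, 0, 8]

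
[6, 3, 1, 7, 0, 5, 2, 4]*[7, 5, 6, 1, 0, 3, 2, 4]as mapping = [0→2, 1→1, 2→5, 3→4, 4→7, 5→3, 6→6, 7→0]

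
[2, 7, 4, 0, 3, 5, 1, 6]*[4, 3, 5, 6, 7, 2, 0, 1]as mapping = [0→5, 1→1, 2→7, 3→4, 4→6, 5→2, 6→3, 7→0]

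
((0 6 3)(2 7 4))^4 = (0 6 3)(2 7 4)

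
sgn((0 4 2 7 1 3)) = -1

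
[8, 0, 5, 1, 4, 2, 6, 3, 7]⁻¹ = [1, 3, 5, 7, 4, 2, 6, 8, 0]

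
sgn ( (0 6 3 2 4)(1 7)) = -1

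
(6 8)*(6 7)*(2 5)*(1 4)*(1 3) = (1 4 3)(2 5)(6 8 7)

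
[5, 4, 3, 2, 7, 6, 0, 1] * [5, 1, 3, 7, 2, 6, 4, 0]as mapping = [0→6, 1→2, 2→7, 3→3, 4→0, 5→4, 6→5, 7→1]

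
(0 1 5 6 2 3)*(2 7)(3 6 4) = (0 1 5 4 3)(2 6 7)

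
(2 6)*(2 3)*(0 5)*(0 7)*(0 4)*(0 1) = (0 5 7 4 1)(2 6 3)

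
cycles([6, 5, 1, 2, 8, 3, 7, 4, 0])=(0 6 7 4 8)(1 5 3 2)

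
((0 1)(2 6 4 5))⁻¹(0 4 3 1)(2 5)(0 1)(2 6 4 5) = (0 1 5 3)(2 6)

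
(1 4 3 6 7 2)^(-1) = (1 2 7 6 3 4)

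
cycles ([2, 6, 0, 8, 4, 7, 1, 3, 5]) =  (0 2)(1 6)(3 8 5 7)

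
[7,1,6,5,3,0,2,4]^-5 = [0,1,6,3,4,5,2,7]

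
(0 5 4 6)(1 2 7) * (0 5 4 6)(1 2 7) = (0 4)(1 7 2)(5 6)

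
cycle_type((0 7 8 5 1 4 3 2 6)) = 9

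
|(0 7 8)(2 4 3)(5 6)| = 6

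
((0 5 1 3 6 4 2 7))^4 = (0 6)(1 2)(3 7)(4 5)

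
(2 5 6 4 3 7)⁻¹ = (2 7 3 4 6 5)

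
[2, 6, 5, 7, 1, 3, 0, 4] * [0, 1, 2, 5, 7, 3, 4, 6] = [2, 4, 3, 6, 1, 5, 0, 7]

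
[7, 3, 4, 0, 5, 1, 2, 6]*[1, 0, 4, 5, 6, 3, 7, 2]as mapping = [0→2, 1→5, 2→6, 3→1, 4→3, 5→0, 6→4, 7→7]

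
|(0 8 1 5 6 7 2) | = 7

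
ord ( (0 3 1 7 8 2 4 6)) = 8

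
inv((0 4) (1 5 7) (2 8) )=(0 4) (1 7 5) (2 8) 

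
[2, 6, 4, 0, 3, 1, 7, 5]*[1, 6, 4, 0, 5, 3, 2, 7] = [4, 2, 5, 1, 0, 6, 7, 3]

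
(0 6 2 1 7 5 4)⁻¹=(0 4 5 7 1 2 6)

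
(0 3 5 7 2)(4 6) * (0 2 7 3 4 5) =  (0 4 6 5 3)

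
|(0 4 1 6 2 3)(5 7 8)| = 6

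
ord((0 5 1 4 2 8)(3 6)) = 6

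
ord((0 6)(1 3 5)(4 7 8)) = 6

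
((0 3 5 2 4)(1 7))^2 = (0 5 4 3 2)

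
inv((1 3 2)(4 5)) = (1 2 3)(4 5)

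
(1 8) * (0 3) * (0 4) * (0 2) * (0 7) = (0 3 4 2 7)(1 8)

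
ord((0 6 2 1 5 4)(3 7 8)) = 6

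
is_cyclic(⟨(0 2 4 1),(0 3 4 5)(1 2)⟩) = no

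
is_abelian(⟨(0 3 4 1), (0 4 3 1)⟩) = no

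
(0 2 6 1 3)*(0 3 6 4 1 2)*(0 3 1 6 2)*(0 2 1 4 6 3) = (2 6)(3 4)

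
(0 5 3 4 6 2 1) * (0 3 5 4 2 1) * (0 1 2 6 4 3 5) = (0 3 6 2 1 5)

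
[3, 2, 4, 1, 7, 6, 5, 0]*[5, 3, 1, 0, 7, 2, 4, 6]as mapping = [0→0, 1→1, 2→7, 3→3, 4→6, 5→4, 6→2, 7→5]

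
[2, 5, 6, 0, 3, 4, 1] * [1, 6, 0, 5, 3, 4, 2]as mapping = [0→0, 1→4, 2→2, 3→1, 4→5, 5→3, 6→6]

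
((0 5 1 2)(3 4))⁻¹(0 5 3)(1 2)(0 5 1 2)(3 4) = (0 2)(1 4 5)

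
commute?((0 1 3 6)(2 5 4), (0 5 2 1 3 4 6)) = no:(0 1 3 6)(2 5 4)*(0 5 2 1 3 4 6) = (0 3)(1 4)(5 6), (0 5 2 1 3 4 6)*(0 1 3 6)(2 5 4) = (0 4)(1 6)(2 3)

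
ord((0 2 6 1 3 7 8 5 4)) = 9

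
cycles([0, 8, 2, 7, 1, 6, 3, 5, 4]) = (1 8 4)(3 7 5 6)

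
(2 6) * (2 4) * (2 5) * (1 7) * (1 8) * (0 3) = (0 3) (1 7 8) (2 6 4 5) 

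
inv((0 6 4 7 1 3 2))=(0 2 3 1 7 4 6)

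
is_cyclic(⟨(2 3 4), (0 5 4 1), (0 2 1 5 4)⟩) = no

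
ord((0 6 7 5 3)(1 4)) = 10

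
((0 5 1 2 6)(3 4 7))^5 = (3 7 4)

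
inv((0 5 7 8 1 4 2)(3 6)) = (0 2 4 1 8 7 5)(3 6)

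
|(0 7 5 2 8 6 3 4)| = 8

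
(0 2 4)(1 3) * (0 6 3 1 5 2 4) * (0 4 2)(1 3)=(0 2 4 6 1 3 5)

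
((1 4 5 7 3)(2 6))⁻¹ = (1 3 7 5 4)(2 6)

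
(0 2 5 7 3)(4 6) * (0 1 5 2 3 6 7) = (0 3 1 5)(4 7 6)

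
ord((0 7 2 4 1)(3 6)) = 10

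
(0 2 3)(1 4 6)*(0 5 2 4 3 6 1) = (0 4 1 3 5 2 6)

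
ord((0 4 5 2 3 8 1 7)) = 8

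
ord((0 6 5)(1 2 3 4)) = 12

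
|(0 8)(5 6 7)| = 6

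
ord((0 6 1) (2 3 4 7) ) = 12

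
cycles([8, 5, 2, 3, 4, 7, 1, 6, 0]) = (0 8)(1 5 7 6)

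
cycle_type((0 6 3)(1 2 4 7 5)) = 3.5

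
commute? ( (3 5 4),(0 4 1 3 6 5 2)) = no: (3 5 4) * (0 4 1 3 6 5 2) = (0 4 6 5 1 3 2),(0 4 1 3 6 5 2) * (3 5 4) = (0 3 6 4 1 5 2)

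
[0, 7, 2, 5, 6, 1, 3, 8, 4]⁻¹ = [0, 5, 2, 6, 8, 3, 4, 1, 7]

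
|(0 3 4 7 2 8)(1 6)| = 6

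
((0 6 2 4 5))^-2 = (0 4 6 5 2)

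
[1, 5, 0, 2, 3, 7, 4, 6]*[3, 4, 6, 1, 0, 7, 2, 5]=[4, 7, 3, 6, 1, 5, 0, 2]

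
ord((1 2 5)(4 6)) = 6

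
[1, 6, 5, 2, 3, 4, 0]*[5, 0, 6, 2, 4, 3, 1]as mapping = [0→0, 1→1, 2→3, 3→6, 4→2, 5→4, 6→5]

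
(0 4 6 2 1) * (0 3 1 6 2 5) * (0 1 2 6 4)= (1 3 2 4 6 5)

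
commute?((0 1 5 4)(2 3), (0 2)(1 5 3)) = no:(0 1 5 4)(2 3) * (0 2)(1 5 3) = (0 5 4 2 1 3), (0 2)(1 5 3) * (0 1 5 4)(2 3) = (0 3 5 2 1 4)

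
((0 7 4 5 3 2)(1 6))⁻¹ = (0 2 3 5 4 7)(1 6)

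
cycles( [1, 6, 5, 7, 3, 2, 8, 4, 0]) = (0 1 6 8)(2 5)(3 7 4)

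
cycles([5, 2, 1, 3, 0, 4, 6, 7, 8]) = (0 5 4)(1 2)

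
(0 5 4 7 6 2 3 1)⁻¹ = (0 1 3 2 6 7 4 5)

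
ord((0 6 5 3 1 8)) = 6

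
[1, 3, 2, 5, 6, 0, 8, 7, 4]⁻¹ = [5, 0, 2, 1, 8, 3, 4, 7, 6]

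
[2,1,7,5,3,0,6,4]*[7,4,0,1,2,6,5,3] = [0,4,3,6,1,7,5,2]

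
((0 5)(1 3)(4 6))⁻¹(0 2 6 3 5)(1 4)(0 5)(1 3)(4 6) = (0 5 2 4 1)(3 6)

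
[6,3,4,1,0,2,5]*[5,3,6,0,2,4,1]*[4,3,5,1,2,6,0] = [3,4,5,1,6,0,2]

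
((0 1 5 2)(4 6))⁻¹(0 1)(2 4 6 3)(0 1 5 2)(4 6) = (0 6 4 3)(1 5)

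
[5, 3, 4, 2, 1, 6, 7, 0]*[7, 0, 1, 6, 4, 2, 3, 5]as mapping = [0→2, 1→6, 2→4, 3→1, 4→0, 5→3, 6→5, 7→7]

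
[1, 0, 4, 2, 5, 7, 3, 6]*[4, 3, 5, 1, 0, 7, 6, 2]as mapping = [0→3, 1→4, 2→0, 3→5, 4→7, 5→2, 6→1, 7→6]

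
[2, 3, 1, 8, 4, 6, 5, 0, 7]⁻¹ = [7, 2, 0, 1, 4, 6, 5, 8, 3]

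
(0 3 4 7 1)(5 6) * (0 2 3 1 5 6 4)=(0 1 2 3)(4 7 5)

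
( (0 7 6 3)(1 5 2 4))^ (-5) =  (0 3 6 7)(1 4 2 5)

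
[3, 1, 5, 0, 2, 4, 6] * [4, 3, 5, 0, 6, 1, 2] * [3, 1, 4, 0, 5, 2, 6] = [3, 0, 1, 5, 2, 6, 4]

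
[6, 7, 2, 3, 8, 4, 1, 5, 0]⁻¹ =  [8, 6, 2, 3, 5, 7, 0, 1, 4]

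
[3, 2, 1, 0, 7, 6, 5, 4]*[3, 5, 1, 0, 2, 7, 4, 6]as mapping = [0→0, 1→1, 2→5, 3→3, 4→6, 5→4, 6→7, 7→2]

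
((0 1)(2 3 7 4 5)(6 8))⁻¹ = (0 1)(2 5 4 7 3)(6 8)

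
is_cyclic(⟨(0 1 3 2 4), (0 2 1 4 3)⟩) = yes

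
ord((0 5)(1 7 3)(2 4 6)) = 6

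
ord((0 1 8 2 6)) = 5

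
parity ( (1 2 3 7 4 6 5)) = even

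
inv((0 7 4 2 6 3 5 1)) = (0 1 5 3 6 2 4 7)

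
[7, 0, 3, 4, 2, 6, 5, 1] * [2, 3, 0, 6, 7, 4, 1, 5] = [5, 2, 6, 7, 0, 1, 4, 3]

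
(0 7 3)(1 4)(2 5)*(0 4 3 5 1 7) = (1 3 4 7 5 2)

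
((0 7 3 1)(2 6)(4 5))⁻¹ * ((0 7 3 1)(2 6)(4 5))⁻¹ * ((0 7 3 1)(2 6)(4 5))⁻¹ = (0 7 3 1)(2 6)(4 5)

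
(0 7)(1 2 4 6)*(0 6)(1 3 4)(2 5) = (0 7 6 3 4)(1 5 2)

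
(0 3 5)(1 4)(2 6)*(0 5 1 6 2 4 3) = (1 3)(4 6)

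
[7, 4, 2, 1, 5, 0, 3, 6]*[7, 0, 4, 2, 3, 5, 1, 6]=[6, 3, 4, 0, 5, 7, 2, 1]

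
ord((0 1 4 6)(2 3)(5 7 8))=12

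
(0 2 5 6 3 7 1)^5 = (0 7 6 2 1 3 5)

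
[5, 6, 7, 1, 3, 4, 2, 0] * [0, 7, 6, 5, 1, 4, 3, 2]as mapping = [0→4, 1→3, 2→2, 3→7, 4→5, 5→1, 6→6, 7→0]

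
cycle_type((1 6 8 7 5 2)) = 6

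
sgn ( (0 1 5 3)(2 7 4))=-1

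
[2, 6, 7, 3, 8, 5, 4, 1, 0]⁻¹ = [8, 7, 0, 3, 6, 5, 1, 2, 4]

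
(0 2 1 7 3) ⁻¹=(0 3 7 1 2) 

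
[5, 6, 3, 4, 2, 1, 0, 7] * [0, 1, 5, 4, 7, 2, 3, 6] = [2, 3, 4, 7, 5, 1, 0, 6]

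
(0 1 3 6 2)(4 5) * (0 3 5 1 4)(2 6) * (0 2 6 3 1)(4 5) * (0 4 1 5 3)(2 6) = (0 3 2 5 6)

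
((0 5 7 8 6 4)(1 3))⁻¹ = (0 4 6 8 7 5)(1 3)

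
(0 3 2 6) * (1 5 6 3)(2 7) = (0 1 5 6)(2 3 7)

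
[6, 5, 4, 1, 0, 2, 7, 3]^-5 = [3, 4, 6, 2, 7, 0, 1, 5]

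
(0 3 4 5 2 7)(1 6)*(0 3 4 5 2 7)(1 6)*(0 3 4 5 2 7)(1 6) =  (0 5)(1 6)(2 3)(4 7)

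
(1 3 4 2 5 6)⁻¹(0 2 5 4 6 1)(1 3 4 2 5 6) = (0 5 6 2 1 3)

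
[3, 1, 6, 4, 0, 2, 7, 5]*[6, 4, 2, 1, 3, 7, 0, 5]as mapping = [0→1, 1→4, 2→0, 3→3, 4→6, 5→2, 6→5, 7→7]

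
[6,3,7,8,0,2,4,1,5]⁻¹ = [4,7,5,1,6,8,0,2,3]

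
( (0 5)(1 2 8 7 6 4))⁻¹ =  (0 5)(1 4 6 7 8 2)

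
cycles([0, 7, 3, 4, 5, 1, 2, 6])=(1 7 6 2 3 4 5)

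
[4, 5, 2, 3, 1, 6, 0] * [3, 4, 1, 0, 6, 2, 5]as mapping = [0→6, 1→2, 2→1, 3→0, 4→4, 5→5, 6→3]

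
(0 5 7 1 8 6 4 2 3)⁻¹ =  (0 3 2 4 6 8 1 7 5)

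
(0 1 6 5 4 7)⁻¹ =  (0 7 4 5 6 1)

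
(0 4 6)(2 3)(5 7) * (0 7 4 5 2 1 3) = (0 5 4 6 7 2)(1 3)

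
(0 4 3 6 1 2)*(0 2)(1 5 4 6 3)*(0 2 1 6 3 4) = (0 3 4 6 5)(1 2)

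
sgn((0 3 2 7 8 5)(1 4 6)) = -1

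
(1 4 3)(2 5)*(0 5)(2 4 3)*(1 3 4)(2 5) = (0 2)(1 4 5)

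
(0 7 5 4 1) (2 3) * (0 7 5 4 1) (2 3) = (0 5 1 7 4) 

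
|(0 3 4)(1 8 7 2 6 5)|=6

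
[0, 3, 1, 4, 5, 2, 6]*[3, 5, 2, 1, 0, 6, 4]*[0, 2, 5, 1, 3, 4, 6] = [1, 2, 4, 0, 6, 5, 3]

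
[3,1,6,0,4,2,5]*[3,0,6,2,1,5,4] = [2,0,4,3,1,6,5]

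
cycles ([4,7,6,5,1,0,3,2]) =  (0 4 1 7 2 6 3 5)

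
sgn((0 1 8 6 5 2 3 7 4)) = 1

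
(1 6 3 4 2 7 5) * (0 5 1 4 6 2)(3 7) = (0 5 4)(1 2 3 6 7)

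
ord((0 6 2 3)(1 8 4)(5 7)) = 12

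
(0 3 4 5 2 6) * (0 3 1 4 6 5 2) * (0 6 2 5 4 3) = (0 1 3 2 4 5 6)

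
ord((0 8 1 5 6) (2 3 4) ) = 15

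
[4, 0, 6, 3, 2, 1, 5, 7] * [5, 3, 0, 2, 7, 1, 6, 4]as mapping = [0→7, 1→5, 2→6, 3→2, 4→0, 5→3, 6→1, 7→4]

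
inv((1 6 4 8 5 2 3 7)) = (1 7 3 2 5 8 4 6)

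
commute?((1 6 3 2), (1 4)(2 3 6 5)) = no:(1 6 3 2)*(1 4)(2 3 6 5) = (1 5 2 4), (1 4)(2 3 6 5)*(1 6 3 2) = (1 4 6 5)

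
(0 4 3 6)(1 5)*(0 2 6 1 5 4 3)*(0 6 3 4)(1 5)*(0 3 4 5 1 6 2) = (0 5 6)(1 3)(2 4)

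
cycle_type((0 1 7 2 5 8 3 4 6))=9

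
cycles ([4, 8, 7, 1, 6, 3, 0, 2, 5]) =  (0 4 6)(1 8 5 3)(2 7)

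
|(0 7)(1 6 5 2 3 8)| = 6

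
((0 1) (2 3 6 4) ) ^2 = (2 6) (3 4) 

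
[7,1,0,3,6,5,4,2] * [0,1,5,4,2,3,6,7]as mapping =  [0→7,1→1,2→0,3→4,4→6,5→3,6→2,7→5]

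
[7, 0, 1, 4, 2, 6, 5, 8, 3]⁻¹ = [1, 2, 4, 8, 3, 6, 5, 0, 7]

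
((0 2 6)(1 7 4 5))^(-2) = (0 2 6)(1 4)(5 7)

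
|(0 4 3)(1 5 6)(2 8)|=6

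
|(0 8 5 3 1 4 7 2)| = 8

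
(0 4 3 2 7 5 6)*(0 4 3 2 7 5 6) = (0 3 7 6 4 2 5)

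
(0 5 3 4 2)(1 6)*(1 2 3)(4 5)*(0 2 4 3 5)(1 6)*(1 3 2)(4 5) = (0 2 1 3)(5 6)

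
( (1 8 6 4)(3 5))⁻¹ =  (1 4 6 8)(3 5)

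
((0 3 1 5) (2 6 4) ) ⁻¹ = (0 5 1 3) (2 4 6) 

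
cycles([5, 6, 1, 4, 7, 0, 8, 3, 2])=(0 5)(1 6 8 2)(3 4 7)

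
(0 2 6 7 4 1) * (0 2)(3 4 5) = (1 2 6 7 5 3 4)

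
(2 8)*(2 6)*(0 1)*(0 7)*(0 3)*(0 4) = (0 1 7 3 4)(2 8 6)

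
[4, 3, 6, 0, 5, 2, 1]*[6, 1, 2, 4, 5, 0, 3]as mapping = [0→5, 1→4, 2→3, 3→6, 4→0, 5→2, 6→1]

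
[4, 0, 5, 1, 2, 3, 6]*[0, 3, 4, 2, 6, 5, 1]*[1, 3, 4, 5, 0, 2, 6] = [6, 1, 2, 5, 0, 4, 3]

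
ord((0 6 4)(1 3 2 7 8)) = 15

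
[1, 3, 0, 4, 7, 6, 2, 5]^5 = [5, 6, 7, 2, 0, 3, 4, 1]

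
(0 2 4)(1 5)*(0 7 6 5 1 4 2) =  (4 7 6 5)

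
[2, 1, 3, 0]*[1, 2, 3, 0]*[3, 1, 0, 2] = [2, 0, 3, 1]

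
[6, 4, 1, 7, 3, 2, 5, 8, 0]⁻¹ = [8, 2, 5, 4, 1, 6, 0, 3, 7]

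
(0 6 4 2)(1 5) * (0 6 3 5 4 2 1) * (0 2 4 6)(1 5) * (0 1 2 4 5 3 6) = (0 6 5 4 3 2 1)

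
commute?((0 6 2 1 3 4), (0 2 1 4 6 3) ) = no:(0 6 2 1 3 4)*(0 2 1 4 6 3) = (0 3 6 1) (2 4), (0 2 1 4 6 3)*(0 6 2 1 3 4) = (0 1) (2 3 6 4) 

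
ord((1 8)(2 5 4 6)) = 4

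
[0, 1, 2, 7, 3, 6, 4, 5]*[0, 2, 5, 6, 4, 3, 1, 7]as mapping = [0→0, 1→2, 2→5, 3→7, 4→6, 5→1, 6→4, 7→3]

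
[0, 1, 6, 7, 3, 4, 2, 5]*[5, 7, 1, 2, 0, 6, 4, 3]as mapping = [0→5, 1→7, 2→4, 3→3, 4→2, 5→0, 6→1, 7→6]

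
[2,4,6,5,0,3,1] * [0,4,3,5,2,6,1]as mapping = [0→3,1→2,2→1,3→6,4→0,5→5,6→4]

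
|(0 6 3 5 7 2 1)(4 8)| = 14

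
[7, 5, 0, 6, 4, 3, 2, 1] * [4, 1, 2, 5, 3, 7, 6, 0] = [0, 7, 4, 6, 3, 5, 2, 1]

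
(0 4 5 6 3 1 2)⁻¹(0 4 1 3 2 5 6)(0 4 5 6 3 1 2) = (0 6 3 4 5 2 1)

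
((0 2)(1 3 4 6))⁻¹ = (0 2)(1 6 4 3)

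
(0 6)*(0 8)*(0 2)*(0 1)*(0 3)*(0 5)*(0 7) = (0 6 8 2 1 3 5 7)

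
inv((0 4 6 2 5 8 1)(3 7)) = (0 1 8 5 2 6 4)(3 7)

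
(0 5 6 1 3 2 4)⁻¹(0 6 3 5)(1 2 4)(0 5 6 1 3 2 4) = (0 3 4)(1 2 6 5)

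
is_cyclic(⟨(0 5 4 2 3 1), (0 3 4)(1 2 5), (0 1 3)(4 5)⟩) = no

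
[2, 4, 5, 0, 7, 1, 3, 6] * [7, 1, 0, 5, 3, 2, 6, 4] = [0, 3, 2, 7, 4, 1, 5, 6]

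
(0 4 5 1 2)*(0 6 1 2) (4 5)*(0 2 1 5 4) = (0 4) (1 2 6 5) 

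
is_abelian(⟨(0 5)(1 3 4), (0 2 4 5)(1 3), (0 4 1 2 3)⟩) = no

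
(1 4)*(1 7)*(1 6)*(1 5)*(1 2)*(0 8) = (0 8) (1 4 7 6 5 2) 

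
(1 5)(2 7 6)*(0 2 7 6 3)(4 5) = (0 2 6 7 3)(1 4 5)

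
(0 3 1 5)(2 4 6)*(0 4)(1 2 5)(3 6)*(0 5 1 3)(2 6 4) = (0 4)(1 3 6)(2 5)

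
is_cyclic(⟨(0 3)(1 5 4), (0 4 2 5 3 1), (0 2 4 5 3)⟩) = no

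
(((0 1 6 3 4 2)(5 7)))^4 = (0 4 6)(1 2 3)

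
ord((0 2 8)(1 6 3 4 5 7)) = 6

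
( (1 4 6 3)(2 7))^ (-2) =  (1 6)(3 4)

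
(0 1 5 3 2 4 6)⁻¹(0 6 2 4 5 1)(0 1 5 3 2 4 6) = (0 4 6 3 5 1)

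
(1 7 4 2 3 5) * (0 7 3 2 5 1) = (0 7 4 5)(1 3)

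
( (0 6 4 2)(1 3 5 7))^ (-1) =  (0 2 4 6)(1 7 5 3)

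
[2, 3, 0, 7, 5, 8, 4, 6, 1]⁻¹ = [2, 8, 0, 1, 6, 4, 7, 3, 5]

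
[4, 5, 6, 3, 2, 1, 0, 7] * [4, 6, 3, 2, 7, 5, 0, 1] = [7, 5, 0, 2, 3, 6, 4, 1] 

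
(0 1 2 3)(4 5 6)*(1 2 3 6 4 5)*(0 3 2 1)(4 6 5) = (0 1 2 5 6 4)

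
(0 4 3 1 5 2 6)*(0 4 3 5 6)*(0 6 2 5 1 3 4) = (0 4 1 2 6)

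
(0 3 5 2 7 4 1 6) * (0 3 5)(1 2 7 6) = (0 5 7 4 2 6 3)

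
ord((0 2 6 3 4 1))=6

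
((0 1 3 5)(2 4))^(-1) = (0 5 3 1)(2 4)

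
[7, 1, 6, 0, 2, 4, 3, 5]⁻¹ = [3, 1, 4, 6, 5, 7, 2, 0]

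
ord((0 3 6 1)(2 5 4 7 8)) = 20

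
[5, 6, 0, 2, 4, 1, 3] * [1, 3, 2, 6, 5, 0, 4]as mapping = [0→0, 1→4, 2→1, 3→2, 4→5, 5→3, 6→6]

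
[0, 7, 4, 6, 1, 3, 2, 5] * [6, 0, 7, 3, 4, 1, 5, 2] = [6, 2, 4, 5, 0, 3, 7, 1]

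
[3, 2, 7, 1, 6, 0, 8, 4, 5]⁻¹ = [5, 3, 1, 0, 7, 8, 4, 2, 6]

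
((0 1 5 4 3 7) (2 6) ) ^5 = (0 7 3 4 5 1) (2 6) 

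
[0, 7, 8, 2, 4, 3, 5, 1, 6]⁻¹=[0, 7, 3, 5, 4, 6, 8, 1, 2]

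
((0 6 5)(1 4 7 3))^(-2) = (0 6 5)(1 7)(3 4)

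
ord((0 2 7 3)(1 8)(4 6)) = 4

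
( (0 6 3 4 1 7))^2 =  (0 3 1)(4 7 6)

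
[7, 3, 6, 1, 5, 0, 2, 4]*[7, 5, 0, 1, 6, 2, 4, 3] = [3, 1, 4, 5, 2, 7, 0, 6]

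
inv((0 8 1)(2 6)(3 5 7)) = (0 1 8)(2 6)(3 7 5)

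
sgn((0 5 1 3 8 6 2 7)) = -1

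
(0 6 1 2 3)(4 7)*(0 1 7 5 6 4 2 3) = (0 4 5 6 7 2)(1 3)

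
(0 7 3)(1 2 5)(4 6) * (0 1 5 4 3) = (0 7)(1 2 4 6 3)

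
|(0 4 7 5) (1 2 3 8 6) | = 20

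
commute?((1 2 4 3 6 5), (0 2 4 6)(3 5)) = no:(1 2 4 3 6 5) * (0 2 4 6)(3 5) = (0 2 6 3)(1 4 5), (0 2 4 6)(3 5) * (1 2 4 3 6 5) = (0 4 5 6)(1 2 3)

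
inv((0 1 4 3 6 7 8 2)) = (0 2 8 7 6 3 4 1)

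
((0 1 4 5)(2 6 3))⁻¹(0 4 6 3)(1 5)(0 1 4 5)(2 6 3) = (0 4)(1 5 3 2)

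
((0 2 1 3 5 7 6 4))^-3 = (0 7 1 4 5 2 6 3)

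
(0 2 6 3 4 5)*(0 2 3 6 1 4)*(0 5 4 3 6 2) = (0 6 2 1 3 5)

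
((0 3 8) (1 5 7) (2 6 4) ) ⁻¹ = (0 8 3) (1 7 5) (2 4 6) 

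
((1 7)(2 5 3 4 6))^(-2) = (2 4 5 6 3)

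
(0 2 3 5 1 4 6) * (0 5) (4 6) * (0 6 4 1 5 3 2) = (1 4) (3 6) 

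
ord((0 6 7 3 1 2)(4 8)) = 6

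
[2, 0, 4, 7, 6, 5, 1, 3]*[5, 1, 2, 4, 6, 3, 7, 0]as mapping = [0→2, 1→5, 2→6, 3→0, 4→7, 5→3, 6→1, 7→4]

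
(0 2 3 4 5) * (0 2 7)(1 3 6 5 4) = (0 7)(1 3)(2 6 5)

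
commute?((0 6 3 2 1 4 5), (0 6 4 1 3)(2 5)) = no:(0 6 3 2 1 4 5) * (0 6 4 1 3)(2 5) = (0 4 2 3 5 6), (0 6 4 1 3)(2 5) * (0 6 3 2 1 4 5) = (0 3 6 5 1 2)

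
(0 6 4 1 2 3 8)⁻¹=(0 8 3 2 1 4 6)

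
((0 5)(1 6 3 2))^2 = (1 3)(2 6)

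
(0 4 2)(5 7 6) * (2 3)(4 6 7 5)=(0 6 4 3 2)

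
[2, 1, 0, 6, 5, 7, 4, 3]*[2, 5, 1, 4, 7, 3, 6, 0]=[1, 5, 2, 6, 3, 0, 7, 4]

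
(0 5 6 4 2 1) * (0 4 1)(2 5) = (0 2)(1 4 5 6)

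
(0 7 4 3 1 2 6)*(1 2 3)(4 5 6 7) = (0 4 1 3 2 7 5 6)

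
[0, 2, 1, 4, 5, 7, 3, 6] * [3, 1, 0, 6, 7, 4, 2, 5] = [3, 0, 1, 7, 4, 5, 6, 2] 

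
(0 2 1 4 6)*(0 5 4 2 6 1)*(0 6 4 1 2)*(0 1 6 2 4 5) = (0 5 6)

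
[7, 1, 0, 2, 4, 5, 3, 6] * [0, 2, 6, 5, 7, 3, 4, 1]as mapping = [0→1, 1→2, 2→0, 3→6, 4→7, 5→3, 6→5, 7→4]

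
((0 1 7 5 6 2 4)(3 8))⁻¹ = (0 4 2 6 5 7 1)(3 8)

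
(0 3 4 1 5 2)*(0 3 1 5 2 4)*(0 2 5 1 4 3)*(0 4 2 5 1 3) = (0 2 4 3 5)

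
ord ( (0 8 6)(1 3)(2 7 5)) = 6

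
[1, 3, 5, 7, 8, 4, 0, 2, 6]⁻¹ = [6, 0, 7, 1, 5, 2, 8, 3, 4]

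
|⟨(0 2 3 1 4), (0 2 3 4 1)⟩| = 60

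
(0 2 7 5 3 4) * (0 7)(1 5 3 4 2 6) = (0 6 1 5 4 7 3 2)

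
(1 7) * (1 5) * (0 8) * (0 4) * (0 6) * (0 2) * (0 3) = (0 8 4 6 2 3)(1 7 5)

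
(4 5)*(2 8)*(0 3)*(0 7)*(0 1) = (0 3 7 1)(2 8)(4 5)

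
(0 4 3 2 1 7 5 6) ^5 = (0 7 3 6 1 4 5 2) 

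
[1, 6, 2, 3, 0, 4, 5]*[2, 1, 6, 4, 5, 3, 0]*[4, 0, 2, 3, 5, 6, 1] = [0, 4, 1, 5, 2, 6, 3]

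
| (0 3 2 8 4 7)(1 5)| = 6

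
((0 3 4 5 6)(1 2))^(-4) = (0 3 4 5 6)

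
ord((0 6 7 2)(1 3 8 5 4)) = 20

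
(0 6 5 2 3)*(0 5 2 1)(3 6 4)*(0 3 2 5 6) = (0 4 2)(1 3 6 5)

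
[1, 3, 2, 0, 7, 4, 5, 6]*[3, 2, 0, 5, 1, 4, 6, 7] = [2, 5, 0, 3, 7, 1, 4, 6]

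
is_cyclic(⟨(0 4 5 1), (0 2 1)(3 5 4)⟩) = no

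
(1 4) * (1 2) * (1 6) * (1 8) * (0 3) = (0 3)(1 4 2 6 8)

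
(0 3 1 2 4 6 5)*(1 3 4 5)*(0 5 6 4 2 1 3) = (0 2 6 3)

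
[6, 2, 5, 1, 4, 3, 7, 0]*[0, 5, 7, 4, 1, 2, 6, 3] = [6, 7, 2, 5, 1, 4, 3, 0]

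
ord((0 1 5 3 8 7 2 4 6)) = 9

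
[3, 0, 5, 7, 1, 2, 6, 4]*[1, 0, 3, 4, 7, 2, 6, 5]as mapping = [0→4, 1→1, 2→2, 3→5, 4→0, 5→3, 6→6, 7→7]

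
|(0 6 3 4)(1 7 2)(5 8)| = 12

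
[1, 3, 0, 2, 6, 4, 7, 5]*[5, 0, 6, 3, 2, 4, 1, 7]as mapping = [0→0, 1→3, 2→5, 3→6, 4→1, 5→2, 6→7, 7→4]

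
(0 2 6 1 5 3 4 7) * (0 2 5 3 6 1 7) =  (0 5 6 7 2 1 3 4)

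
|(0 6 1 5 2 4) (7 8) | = 6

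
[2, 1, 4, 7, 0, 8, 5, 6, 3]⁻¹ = [4, 1, 0, 8, 2, 6, 7, 3, 5]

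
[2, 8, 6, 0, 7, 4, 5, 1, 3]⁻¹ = [3, 7, 0, 8, 5, 6, 2, 4, 1]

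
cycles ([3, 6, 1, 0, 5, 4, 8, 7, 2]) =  (0 3)(1 6 8 2)(4 5)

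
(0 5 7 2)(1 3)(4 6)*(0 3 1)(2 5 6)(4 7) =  (0 6 7 5 4 2 3)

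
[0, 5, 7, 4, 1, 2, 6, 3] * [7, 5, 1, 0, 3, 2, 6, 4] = [7, 2, 4, 3, 5, 1, 6, 0]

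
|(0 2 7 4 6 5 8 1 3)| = 9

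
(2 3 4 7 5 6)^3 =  (2 7)(3 5)(4 6)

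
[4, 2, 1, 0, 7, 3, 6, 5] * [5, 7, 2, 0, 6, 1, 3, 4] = [6, 2, 7, 5, 4, 0, 3, 1]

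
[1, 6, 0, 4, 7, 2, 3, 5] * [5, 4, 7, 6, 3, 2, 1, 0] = [4, 1, 5, 3, 0, 7, 6, 2]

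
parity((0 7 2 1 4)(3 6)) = odd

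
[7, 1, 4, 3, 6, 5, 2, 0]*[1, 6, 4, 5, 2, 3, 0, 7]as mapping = [0→7, 1→6, 2→2, 3→5, 4→0, 5→3, 6→4, 7→1]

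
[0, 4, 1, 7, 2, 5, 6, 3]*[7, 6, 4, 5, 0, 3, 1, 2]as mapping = [0→7, 1→0, 2→6, 3→2, 4→4, 5→3, 6→1, 7→5]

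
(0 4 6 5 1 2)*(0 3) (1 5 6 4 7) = (0 7 1 2 3) 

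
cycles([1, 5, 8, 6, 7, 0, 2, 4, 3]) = (0 1 5)(2 8 3 6)(4 7)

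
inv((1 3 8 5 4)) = (1 4 5 8 3)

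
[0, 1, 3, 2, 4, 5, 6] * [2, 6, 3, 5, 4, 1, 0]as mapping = [0→2, 1→6, 2→5, 3→3, 4→4, 5→1, 6→0]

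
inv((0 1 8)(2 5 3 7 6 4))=(0 8 1)(2 4 6 7 3 5)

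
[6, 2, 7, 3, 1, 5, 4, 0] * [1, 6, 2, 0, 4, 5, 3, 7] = [3, 2, 7, 0, 6, 5, 4, 1]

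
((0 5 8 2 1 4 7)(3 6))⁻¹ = (0 7 4 1 2 8 5)(3 6)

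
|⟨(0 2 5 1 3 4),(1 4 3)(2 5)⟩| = 720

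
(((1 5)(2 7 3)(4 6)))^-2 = (2 7 3)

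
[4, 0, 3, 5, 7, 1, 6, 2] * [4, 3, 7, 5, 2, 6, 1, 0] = [2, 4, 5, 6, 0, 3, 1, 7]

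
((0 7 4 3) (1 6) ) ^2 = (0 4) (3 7) 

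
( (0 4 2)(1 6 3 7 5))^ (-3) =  (1 3 5 6 7)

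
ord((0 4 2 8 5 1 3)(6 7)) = 14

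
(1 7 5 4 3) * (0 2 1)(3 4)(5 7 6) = (0 2 1 6 5 3)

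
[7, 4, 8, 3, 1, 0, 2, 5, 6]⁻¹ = [5, 4, 6, 3, 1, 7, 8, 0, 2]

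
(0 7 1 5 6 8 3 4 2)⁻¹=(0 2 4 3 8 6 5 1 7)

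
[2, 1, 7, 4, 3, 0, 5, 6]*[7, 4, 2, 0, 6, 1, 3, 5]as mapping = [0→2, 1→4, 2→5, 3→6, 4→0, 5→7, 6→1, 7→3]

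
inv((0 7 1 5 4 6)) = (0 6 4 5 1 7)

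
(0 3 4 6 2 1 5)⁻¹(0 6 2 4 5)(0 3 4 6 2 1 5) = (0 3 2 1 6)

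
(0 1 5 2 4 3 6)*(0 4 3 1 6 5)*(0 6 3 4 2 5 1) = (0 3 1 6 2 4)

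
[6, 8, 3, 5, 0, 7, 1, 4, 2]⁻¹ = [4, 6, 8, 2, 7, 3, 0, 5, 1]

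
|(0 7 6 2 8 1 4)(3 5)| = 14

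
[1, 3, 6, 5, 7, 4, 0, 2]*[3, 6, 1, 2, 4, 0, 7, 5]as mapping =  [0→6, 1→2, 2→7, 3→0, 4→5, 5→4, 6→3, 7→1]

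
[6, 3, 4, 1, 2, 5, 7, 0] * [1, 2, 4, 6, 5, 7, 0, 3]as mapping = [0→0, 1→6, 2→5, 3→2, 4→4, 5→7, 6→3, 7→1]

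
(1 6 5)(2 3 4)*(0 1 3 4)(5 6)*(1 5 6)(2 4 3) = (0 5 2 3)(1 6)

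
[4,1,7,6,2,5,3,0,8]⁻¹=[7,1,4,6,0,5,3,2,8]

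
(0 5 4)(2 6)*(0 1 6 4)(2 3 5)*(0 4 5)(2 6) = (0 6 3)(1 2 5 4)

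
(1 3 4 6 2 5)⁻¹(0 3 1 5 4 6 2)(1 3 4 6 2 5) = (0 4 3 1 6 2 5)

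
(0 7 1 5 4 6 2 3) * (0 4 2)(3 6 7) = (0 3 4 7 1 5 2 6)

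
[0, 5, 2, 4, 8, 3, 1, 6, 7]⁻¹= [0, 6, 2, 5, 3, 1, 7, 8, 4]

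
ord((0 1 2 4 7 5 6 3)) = 8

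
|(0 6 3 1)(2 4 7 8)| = 4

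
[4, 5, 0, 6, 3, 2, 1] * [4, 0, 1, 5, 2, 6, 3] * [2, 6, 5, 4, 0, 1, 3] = [5, 3, 0, 4, 1, 6, 2]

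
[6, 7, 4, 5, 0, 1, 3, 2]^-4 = [1, 0, 3, 2, 5, 4, 7, 6]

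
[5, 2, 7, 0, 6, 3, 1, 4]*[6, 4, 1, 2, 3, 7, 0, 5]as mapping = [0→7, 1→1, 2→5, 3→6, 4→0, 5→2, 6→4, 7→3]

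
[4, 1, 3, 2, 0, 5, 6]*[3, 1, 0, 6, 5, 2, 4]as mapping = [0→5, 1→1, 2→6, 3→0, 4→3, 5→2, 6→4]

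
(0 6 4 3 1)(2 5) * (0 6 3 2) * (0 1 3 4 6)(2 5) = (0 4 5 1)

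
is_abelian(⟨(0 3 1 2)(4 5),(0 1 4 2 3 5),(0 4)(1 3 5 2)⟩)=no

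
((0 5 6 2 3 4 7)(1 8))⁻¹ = (0 7 4 3 2 6 5)(1 8)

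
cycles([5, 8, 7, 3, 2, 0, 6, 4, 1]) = (0 5)(1 8)(2 7 4)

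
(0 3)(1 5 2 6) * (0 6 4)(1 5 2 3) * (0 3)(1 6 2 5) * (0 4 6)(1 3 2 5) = (2 6 3 5 4)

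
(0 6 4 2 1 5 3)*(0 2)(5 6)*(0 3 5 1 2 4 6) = (0 1)(3 4)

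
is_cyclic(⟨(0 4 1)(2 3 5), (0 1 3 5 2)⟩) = no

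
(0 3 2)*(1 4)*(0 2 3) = (1 4)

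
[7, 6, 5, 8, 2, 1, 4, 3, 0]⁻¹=[8, 5, 4, 7, 6, 2, 1, 0, 3]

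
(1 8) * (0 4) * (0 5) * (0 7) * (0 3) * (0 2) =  (0 4 5 7 3 2)(1 8)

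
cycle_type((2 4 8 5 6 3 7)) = 7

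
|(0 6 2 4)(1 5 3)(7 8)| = 12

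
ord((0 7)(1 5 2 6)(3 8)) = 4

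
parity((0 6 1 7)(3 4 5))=odd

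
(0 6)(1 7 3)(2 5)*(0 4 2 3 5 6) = (1 7 5 3)(2 6 4)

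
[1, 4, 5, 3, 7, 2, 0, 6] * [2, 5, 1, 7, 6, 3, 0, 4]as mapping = [0→5, 1→6, 2→3, 3→7, 4→4, 5→1, 6→2, 7→0]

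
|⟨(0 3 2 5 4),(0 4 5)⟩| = 60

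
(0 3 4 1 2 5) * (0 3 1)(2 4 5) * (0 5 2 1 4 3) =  (0 4 5)(1 3 2)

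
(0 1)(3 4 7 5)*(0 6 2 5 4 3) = (0 1 6 2 5)(4 7)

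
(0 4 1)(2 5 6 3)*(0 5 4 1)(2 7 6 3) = (0 1 5 3 7 6 2 4)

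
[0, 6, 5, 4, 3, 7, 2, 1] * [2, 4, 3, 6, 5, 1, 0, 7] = [2, 0, 1, 5, 6, 7, 3, 4]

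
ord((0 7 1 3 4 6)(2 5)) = 6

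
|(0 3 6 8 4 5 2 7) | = 8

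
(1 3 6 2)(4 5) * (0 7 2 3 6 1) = (0 7 2)(1 6 3)(4 5)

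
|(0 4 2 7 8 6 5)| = 7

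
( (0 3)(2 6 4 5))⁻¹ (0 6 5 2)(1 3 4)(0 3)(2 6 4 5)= (0 5 1)(2 6 3 4)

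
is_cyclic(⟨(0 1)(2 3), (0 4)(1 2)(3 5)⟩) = no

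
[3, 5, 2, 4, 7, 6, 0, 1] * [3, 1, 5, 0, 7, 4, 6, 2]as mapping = [0→0, 1→4, 2→5, 3→7, 4→2, 5→6, 6→3, 7→1]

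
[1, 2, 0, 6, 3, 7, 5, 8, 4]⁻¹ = [2, 0, 1, 4, 8, 6, 3, 5, 7]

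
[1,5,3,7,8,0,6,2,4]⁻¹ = [5,0,7,2,8,1,6,3,4]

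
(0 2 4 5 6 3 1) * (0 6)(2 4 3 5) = (0 4 2 3 1 6 5)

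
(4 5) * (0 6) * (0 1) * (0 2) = (0 6 1 2)(4 5)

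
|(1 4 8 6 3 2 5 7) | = 8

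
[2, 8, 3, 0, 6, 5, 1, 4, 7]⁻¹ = [3, 6, 0, 2, 7, 5, 4, 8, 1]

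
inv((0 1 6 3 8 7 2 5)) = (0 5 2 7 8 3 6 1)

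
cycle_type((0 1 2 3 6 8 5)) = 7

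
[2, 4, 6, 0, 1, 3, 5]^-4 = [2, 1, 6, 0, 4, 3, 5]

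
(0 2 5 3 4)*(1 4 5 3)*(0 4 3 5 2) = (1 3 2 5)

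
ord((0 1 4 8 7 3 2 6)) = 8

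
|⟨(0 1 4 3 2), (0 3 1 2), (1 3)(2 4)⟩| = 120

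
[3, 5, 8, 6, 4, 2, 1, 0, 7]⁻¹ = [7, 6, 5, 0, 4, 1, 3, 8, 2]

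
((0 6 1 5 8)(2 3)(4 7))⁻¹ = (0 8 5 1 6)(2 3)(4 7)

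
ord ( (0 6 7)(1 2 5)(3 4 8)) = 3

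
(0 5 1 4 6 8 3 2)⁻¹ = (0 2 3 8 6 4 1 5)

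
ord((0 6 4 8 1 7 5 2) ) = 8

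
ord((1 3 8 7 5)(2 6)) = 10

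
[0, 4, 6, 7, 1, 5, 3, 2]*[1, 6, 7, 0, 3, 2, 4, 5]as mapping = [0→1, 1→3, 2→4, 3→5, 4→6, 5→2, 6→0, 7→7]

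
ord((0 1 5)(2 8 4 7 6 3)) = 6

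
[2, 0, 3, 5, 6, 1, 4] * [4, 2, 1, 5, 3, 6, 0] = [1, 4, 5, 6, 0, 2, 3]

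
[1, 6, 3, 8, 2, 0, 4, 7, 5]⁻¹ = [5, 0, 4, 2, 6, 8, 1, 7, 3]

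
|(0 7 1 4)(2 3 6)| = 12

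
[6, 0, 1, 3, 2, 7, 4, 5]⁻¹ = [1, 2, 4, 3, 6, 7, 0, 5]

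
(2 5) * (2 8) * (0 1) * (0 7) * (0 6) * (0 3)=(0 1 7 6 3)(2 5 8)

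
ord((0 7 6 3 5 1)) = 6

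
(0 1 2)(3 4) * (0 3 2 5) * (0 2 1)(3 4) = (1 5 2 4)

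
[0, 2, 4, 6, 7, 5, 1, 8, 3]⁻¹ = [0, 6, 1, 8, 2, 5, 3, 4, 7]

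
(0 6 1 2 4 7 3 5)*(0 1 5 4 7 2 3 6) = (1 3 4 2 7 6 5)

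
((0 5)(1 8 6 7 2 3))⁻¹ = (0 5)(1 3 2 7 6 8)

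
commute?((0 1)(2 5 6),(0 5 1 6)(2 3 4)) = no:(0 1)(2 5 6) * (0 5 1 6)(2 3 4) = (0 6 3 4 2 1 5),(0 5 1 6)(2 3 4) * (0 1)(2 5 6) = (0 6 1 2 3 4 5)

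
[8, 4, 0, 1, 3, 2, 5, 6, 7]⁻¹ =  [2, 3, 5, 4, 1, 6, 7, 8, 0]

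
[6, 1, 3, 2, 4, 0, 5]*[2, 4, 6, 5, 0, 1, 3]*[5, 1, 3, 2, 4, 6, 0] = [2, 4, 6, 0, 5, 3, 1]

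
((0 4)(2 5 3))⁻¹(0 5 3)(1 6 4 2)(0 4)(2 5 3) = (0 5 1 6)(2 4 3)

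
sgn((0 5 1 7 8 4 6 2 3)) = 1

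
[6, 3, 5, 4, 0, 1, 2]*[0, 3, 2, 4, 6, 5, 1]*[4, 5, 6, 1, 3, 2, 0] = [5, 3, 2, 0, 4, 1, 6]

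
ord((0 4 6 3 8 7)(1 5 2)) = 6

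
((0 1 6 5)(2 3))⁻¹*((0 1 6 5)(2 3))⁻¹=(0 6)(1 5)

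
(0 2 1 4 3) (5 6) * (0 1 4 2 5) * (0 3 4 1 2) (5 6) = (0 6 3 2 1) 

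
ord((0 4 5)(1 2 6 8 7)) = 15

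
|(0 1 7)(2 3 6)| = 3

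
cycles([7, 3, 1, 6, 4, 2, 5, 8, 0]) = (0 7 8)(1 3 6 5 2)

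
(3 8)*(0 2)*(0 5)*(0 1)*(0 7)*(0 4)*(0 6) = (0 2 5 1 7 4 6)(3 8)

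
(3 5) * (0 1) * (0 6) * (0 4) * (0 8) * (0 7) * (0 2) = (0 1 6 4 8 7 2)(3 5)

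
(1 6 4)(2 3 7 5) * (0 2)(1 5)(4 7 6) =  (0 2 3 6 7 1 4 5)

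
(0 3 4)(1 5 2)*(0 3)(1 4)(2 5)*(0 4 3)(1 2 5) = (0 4)(1 5)(2 3)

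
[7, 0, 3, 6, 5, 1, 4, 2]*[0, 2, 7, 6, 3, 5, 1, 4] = [4, 0, 6, 1, 5, 2, 3, 7]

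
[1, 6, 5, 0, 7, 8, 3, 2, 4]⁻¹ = [3, 0, 7, 6, 8, 2, 1, 4, 5]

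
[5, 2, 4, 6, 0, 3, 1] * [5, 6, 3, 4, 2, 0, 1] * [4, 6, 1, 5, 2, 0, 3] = [4, 5, 1, 6, 0, 2, 3]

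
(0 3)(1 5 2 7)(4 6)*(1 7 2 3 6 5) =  (0 6 4 5 3)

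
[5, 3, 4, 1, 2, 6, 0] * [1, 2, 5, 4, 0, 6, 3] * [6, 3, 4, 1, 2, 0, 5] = [5, 2, 6, 4, 0, 1, 3]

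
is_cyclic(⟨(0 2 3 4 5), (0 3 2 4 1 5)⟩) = no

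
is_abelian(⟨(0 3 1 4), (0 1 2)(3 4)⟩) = no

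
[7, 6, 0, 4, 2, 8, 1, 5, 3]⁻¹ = [2, 6, 4, 8, 3, 7, 1, 0, 5]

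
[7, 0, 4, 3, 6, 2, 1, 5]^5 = [6, 4, 7, 3, 5, 0, 2, 1]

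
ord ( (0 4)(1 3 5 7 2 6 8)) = 14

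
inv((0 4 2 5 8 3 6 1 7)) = (0 7 1 6 3 8 5 2 4)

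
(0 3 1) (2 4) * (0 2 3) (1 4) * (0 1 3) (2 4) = (0 1 4) (2 3) 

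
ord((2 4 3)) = 3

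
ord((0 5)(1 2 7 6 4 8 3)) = 14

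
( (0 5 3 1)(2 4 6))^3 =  (0 1 3 5)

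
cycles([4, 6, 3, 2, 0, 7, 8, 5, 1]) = (0 4)(1 6 8)(2 3)(5 7)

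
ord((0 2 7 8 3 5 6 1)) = 8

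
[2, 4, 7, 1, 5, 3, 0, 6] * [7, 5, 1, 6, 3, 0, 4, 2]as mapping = [0→1, 1→3, 2→2, 3→5, 4→0, 5→6, 6→7, 7→4]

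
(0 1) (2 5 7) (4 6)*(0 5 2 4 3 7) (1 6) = (0 6 3 7 4 1 5) 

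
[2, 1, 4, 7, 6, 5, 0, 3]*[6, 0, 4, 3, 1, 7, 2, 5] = [4, 0, 1, 5, 2, 7, 6, 3]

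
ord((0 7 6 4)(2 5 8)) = 12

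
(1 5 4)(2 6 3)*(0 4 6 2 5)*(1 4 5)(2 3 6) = (0 5 2 3 1)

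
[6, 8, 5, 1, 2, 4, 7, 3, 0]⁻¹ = [8, 3, 4, 7, 5, 2, 0, 6, 1]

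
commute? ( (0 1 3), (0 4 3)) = no: (0 1 3)*(0 4 3) = (0 1)(3 4), (0 4 3)*(0 1 3) = (0 4)(1 3)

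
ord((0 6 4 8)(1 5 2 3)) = 4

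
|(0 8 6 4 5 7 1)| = 7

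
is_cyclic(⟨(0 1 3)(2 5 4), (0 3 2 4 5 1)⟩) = no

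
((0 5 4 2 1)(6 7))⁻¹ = (0 1 2 4 5)(6 7)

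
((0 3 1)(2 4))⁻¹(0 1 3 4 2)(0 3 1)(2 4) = (0 1 2 4 3)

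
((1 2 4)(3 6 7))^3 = ()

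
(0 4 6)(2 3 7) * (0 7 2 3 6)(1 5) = (0 4)(1 5)(2 6 7 3)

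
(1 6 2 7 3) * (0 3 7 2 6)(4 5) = (0 3 1)(4 5)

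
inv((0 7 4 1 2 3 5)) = (0 5 3 2 1 4 7)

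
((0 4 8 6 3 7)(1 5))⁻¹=(0 7 3 6 8 4)(1 5)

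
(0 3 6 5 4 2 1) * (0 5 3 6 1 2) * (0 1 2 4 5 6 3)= (0 3 2 4 1 6)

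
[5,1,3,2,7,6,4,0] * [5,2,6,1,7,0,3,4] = [0,2,1,6,4,3,7,5]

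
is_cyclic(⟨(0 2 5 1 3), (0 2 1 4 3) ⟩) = no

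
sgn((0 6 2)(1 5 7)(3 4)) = -1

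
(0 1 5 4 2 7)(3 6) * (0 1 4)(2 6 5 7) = (0 4 6 3 5)(1 7)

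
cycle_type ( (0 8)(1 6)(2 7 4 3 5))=2^2.5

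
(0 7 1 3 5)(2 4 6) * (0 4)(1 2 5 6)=(0 7 2)(1 3 6 5 4)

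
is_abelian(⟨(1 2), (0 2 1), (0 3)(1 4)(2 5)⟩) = no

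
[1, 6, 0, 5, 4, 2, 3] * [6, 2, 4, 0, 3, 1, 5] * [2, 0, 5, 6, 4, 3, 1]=[5, 3, 1, 0, 6, 4, 2]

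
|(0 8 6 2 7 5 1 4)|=8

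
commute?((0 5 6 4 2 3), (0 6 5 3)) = no:(0 5 6 4 2 3)*(0 6 5 3) = (0 3 6 4 2), (0 6 5 3)*(0 5 6 4 2 3) = (0 4 2 3 5)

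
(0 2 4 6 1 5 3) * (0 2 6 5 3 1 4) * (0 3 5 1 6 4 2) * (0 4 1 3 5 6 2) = (0 1 6)(2 5)(3 4)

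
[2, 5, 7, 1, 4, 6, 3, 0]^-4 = [7, 1, 0, 3, 4, 5, 6, 2]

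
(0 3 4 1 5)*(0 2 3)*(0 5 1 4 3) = (0 5 2) 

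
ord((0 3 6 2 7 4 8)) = 7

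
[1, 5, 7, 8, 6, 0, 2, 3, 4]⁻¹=[5, 0, 6, 7, 8, 1, 4, 2, 3]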